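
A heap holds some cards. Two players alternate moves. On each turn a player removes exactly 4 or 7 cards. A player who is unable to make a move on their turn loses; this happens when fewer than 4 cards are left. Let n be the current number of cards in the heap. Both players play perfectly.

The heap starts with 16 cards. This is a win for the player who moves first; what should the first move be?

Remove 4, leaving 12.

Work bottom-up. With no move the player to move loses. Otherwise the position is W if at least one move leads to an L position for the opponent, and L if every move leads to a W.
n=0: no move → L
n=1: no move → L
n=2: no move → L
n=3: no move → L
n=4: →0(L), so W
n=5: →1(L), so W
n=6: →2(L), so W
n=7: →3(L), so W
n=8: →1(L), so W
n=9: →2(L), so W
n=10: →3(L), so W
n=11: →7(W), 4(W) — all W, so L
n=12: →8(W), 5(W) — all W, so L
n=13: →9(W), 6(W) — all W, so L
n=14: →10(W), 7(W) — all W, so L
n=15: →11(L), so W
n=16: →12(L), so W
From 16, the L positions reachable in one move are: 12.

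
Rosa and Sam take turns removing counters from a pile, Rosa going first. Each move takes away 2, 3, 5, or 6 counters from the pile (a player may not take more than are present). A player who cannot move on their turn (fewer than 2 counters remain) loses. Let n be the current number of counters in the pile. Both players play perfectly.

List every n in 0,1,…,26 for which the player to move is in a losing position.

0, 1, 8, 9, 16, 17, 24, 25

Classify positions by backward induction: terminal positions (no move available) are L. From any other position, the mover wins iff some move reaches an L.
n=0: no move → L
n=1: no move → L
n=2: →0(L), so W
n=3: →1(L), so W
n=4: →1(L), so W
n=5: →0(L), so W
n=6: →1(L), so W
n=7: →1(L), so W
n=8: →6(W), 5(W), 3(W), 2(W) — all W, so L
n=9: →7(W), 6(W), 4(W), 3(W) — all W, so L
n=10: →8(L), so W
n=11: →9(L), so W
n=12: →9(L), so W
n=13: →8(L), so W
n=14: →9(L), so W
n=15: →9(L), so W
n=16: →14(W), 13(W), 11(W), 10(W) — all W, so L
n=17: →15(W), 14(W), 12(W), 11(W) — all W, so L
n=18: →16(L), so W
n=19: →17(L), so W
n=20: →17(L), so W
n=21: →16(L), so W
n=22: →17(L), so W
n=23: →17(L), so W
n=24: →22(W), 21(W), 19(W), 18(W) — all W, so L
n=25: →23(W), 22(W), 20(W), 19(W) — all W, so L
n=26: →24(L), so W
The losing starting values of n are exactly the entries labelled L in this table (8 of them).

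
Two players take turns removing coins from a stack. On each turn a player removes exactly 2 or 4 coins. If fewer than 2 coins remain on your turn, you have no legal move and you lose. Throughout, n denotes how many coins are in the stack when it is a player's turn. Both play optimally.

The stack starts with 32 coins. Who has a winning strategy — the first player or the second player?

The first player wins.

Classify positions by backward induction: terminal positions (no move available) are L. From any other position, the mover wins iff some move reaches an L.
n=0: no move → L
n=1: no move → L
n=2: →0(L), so W
n=3: →1(L), so W
n=4: →0(L), so W
n=5: →1(L), so W
n=6: →4(W), 2(W) — all W, so L
n=7: →5(W), 3(W) — all W, so L
n=8: →6(L), so W
n=9: →7(L), so W
n=10: →6(L), so W
n=11: →7(L), so W
n=12: →10(W), 8(W) — all W, so L
n=13: →11(W), 9(W) — all W, so L
n=14: →12(L), so W
n=15: →13(L), so W
n=16: →12(L), so W
n=17: →13(L), so W
n=18: →16(W), 14(W) — all W, so L
n=19: →17(W), 15(W) — all W, so L
n=20: →18(L), so W
n=21: →19(L), so W
n=22: →18(L), so W
n=23: →19(L), so W
n=24: →22(W), 20(W) — all W, so L
n=25: →23(W), 21(W) — all W, so L
n=26: →24(L), so W
n=27: →25(L), so W
n=28: →24(L), so W
n=29: →25(L), so W
n=30: →28(W), 26(W) — all W, so L
n=31: →29(W), 27(W) — all W, so L
n=32: →30(L), so W
From 32 the player to move can remove 2, leaving 30, reaching an L position.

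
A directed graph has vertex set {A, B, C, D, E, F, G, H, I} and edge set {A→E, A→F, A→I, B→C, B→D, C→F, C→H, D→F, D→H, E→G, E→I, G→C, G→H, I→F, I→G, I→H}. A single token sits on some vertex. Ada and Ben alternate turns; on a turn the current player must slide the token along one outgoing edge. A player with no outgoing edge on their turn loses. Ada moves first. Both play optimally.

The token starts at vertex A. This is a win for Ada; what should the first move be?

Move to E.

Build the W/L table. Terminal = L. A non-terminal position is W if it has a move to some L; otherwise it is L.
Every edge goes from a vertex to one that appears earlier in the order F, H, C, G, I, E, A, D, B, so processing vertices in that order labels each vertex after all of its successors.
F: no outgoing edge → L
H: no outgoing edge → L
C: reaches L-position H → W
G: reaches L-position H → W
I: reaches L-position H → W
E: only reaches I(W), G(W), all W → L
A: reaches L-position E → W
D: reaches L-position H → W
B: only reaches D(W), C(W), all W → L
From A, the L positions reachable in one move are: E, F. Any move reaching one of these is winning.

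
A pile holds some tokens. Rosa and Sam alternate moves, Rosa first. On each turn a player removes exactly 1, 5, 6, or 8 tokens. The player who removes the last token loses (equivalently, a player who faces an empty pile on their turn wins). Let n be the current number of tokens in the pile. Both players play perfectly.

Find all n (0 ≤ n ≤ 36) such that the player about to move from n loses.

1, 3, 5, 12, 14, 16, 23, 25, 27, 34, 36

Build the W/L table. Terminal = W. A non-terminal position is W if it has a move to some L; otherwise it is L.
n=0: no move; the opponent has just taken the last token and therefore loses → W
n=1: →0(W) only, which is W, so L
n=2: →1(L), so W
n=3: →2(W) only, which is W, so L
n=4: →3(L), so W
n=5: →4(W), 0(W) — all W, so L
n=6: →5(L), so W
n=7: →1(L), so W
n=8: →3(L), so W
n=9: →3(L), so W
n=10: →5(L), so W
n=11: →5(L), so W
n=12: →11(W), 7(W), 6(W), 4(W) — all W, so L
n=13: →12(L), so W
n=14: →13(W), 9(W), 8(W), 6(W) — all W, so L
n=15: →14(L), so W
n=16: →15(W), 11(W), 10(W), 8(W) — all W, so L
n=17: →16(L), so W
n=18: →12(L), so W
n=19: →14(L), so W
n=20: →14(L), so W
n=21: →16(L), so W
n=22: →16(L), so W
n=23: →22(W), 18(W), 17(W), 15(W) — all W, so L
n=24: →23(L), so W
n=25: →24(W), 20(W), 19(W), 17(W) — all W, so L
n=26: →25(L), so W
n=27: →26(W), 22(W), 21(W), 19(W) — all W, so L
n=28: →27(L), so W
n=29: →23(L), so W
n=30: →25(L), so W
n=31: →25(L), so W
n=32: →27(L), so W
n=33: →27(L), so W
n=34: →33(W), 29(W), 28(W), 26(W) — all W, so L
n=35: →34(L), so W
n=36: →35(W), 31(W), 30(W), 28(W) — all W, so L
The losing starting values of n are exactly the entries labelled L in this table (11 of them).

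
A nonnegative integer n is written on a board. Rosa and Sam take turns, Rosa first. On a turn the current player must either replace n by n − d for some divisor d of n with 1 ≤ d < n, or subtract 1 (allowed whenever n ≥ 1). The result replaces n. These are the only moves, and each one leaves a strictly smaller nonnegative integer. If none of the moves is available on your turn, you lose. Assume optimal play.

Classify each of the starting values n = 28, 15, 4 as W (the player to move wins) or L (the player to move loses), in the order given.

28: W, 15: L, 4: W

Label each position W (a win for the player to move) or L (a loss). A position with no legal move is L; any other position is W exactly when some move reaches an L, and L when every move reaches a W.
n=0: no move → L
n=1: →0(L), so W
n=2: →1(W) only, which is W, so L
n=3: →2(L), so W
n=4: →2(L), so W
n=5: →4(W) only, which is W, so L
n=6: →5(L), so W
n=7: →6(W) only, which is W, so L
n=8: →7(L), so W
n=9: →6(W), 8(W) — all W, so L
n=10: →5(L), so W
n=11: →10(W) only, which is W, so L
n=12: →9(L), so W
n=13: →12(W) only, which is W, so L
n=14: →7(L), so W
n=15: →10(W), 12(W), 14(W) — all W, so L
n=16: →15(L), so W
n=17: →16(W) only, which is W, so L
n=18: →9(L), so W
n=19: →18(W) only, which is W, so L
n=20: →15(L), so W
n=21: →14(W), 18(W), 20(W) — all W, so L
n=22: →11(L), so W
n=23: →22(W) only, which is W, so L
n=24: →21(L), so W
n=25: →20(W), 24(W) — all W, so L
n=26: →13(L), so W
n=27: →18(W), 24(W), 26(W) — all W, so L
n=28: →21(L), so W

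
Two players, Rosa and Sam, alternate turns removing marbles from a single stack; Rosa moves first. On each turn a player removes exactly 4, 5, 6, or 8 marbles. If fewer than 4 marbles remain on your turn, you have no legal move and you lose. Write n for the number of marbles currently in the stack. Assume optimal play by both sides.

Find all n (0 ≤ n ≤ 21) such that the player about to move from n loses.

0, 1, 2, 3, 12, 13, 14, 15

Classify positions by backward induction: terminal positions (no move available) are L. From any other position, the mover wins iff some move reaches an L.
n=0: no move → L
n=1: no move → L
n=2: no move → L
n=3: no move → L
n=4: W (go to 0, an L position)
n=5: W (go to 1, an L position)
n=6: W (go to 2, an L position)
n=7: W (go to 3, an L position)
n=8: W (go to 3, an L position)
n=9: W (go to 3, an L position)
n=10: W (go to 2, an L position)
n=11: W (go to 3, an L position)
n=12: L (options 8(W), 7(W), 6(W), 4(W) are all W)
n=13: L (options 9(W), 8(W), 7(W), 5(W) are all W)
n=14: L (options 10(W), 9(W), 8(W), 6(W) are all W)
n=15: L (options 11(W), 10(W), 9(W), 7(W) are all W)
n=16: W (go to 12, an L position)
n=17: W (go to 13, an L position)
n=18: W (go to 14, an L position)
n=19: W (go to 15, an L position)
n=20: W (go to 15, an L position)
n=21: W (go to 15, an L position)
Reading off the rows marked L gives the requested list; there are 8 such values of n.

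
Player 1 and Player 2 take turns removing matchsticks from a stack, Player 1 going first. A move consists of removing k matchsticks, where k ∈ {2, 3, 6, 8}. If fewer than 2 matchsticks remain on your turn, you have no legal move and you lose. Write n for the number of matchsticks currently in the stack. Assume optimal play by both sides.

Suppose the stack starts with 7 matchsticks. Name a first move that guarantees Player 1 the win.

Compute win/loss labels from the base case upward. A position with no move is L. Any other position is W if it can reach an L in one move, else L.
n=0: no move → L
n=1: no move → L
n=2: W (go to 0, an L position)
n=3: W (go to 1, an L position)
n=4: W (go to 1, an L position)
n=5: L (options 3(W), 2(W) are all W)
n=6: W (go to 0, an L position)
n=7: W (go to 5, an L position)
From 7, the L positions reachable in one move are: 5, 1. Any move reaching one of these is winning.

Remove 2, leaving 5.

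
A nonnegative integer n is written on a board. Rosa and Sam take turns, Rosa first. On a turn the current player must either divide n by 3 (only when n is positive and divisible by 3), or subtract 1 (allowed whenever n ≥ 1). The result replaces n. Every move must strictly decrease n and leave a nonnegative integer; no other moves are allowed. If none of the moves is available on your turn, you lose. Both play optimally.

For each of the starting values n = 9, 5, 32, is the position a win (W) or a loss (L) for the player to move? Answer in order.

9: L, 5: W, 32: L

Label each position W (a win for the player to move) or L (a loss). A position with no legal move is L; any other position is W exactly when some move reaches an L, and L when every move reaches a W.
n=0: no move → L
n=1: →0(L), so W
n=2: →1(W) only, which is W, so L
n=3: →2(L), so W
n=4: →3(W) only, which is W, so L
n=5: →4(L), so W
n=6: →2(L), so W
n=7: →6(W) only, which is W, so L
n=8: →7(L), so W
n=9: →3(W), 8(W) — all W, so L
n=10: →9(L), so W
n=11: →10(W) only, which is W, so L
n=12: →4(L), so W
n=13: →12(W) only, which is W, so L
n=14: →13(L), so W
n=15: →5(W), 14(W) — all W, so L
n=16: →15(L), so W
n=17: →16(W) only, which is W, so L
n=18: →17(L), so W
n=19: →18(W) only, which is W, so L
n=20: →19(L), so W
n=21: →7(L), so W
n=22: →21(W) only, which is W, so L
n=23: →22(L), so W
n=24: →8(W), 23(W) — all W, so L
n=25: →24(L), so W
n=26: →25(W) only, which is W, so L
n=27: →9(L), so W
n=28: →27(W) only, which is W, so L
n=29: →28(L), so W
n=30: →10(W), 29(W) — all W, so L
n=31: →30(L), so W
n=32: →31(W) only, which is W, so L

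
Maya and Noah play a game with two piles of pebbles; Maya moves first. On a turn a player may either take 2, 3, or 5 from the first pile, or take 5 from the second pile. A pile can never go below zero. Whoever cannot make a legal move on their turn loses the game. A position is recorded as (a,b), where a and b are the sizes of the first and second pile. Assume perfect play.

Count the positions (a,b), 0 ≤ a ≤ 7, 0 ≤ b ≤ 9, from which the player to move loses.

25

Label each position W (a win for the player to move) or L (a loss). A position with no legal move is L; any other position is W exactly when some move reaches an L, and L when every move reaches a W.
Every move lowers a or b (never raises either), so fill the grid row by row in increasing a, and left to right within a row: each cell's successors are then already labelled.
      b=0  b=1  b=2  b=3  b=4  b=5  b=6  b=7  b=8  b=9
a=0:    L    L    L    L    L    W    W    W    W    W
a=1:    L    L    L    L    L    W    W    W    W    W
a=2:    W    W    W    W    W    L    L    L    L    L
a=3:    W    W    W    W    W    L    L    L    L    L
a=4:    W    W    W    W    W    W    W    W    W    W
a=5:    W    W    W    W    W    W    W    W    W    W
a=6:    W    W    W    W    W    W    W    W    W    W
a=7:    L    L    L    L    L    W    W    W    W    W
Cells with no legal move (terminal, hence L): (0,0), (0,1), (0,2), (0,3), (0,4), (1,0), (1,1), (1,2), (1,3), (1,4).
The remaining L cells, each justified by listing all of its moves:
(2,5): moves to (0,5)(W), (2,0)(W); every one is W ⇒ L
(2,6): moves to (0,6)(W), (2,1)(W); every one is W ⇒ L
(2,7): moves to (0,7)(W), (2,2)(W); every one is W ⇒ L
(2,8): moves to (0,8)(W), (2,3)(W); every one is W ⇒ L
(2,9): moves to (0,9)(W), (2,4)(W); every one is W ⇒ L
(3,5): moves to (1,5)(W), (0,5)(W), (3,0)(W); every one is W ⇒ L
(3,6): moves to (1,6)(W), (0,6)(W), (3,1)(W); every one is W ⇒ L
(3,7): moves to (1,7)(W), (0,7)(W), (3,2)(W); every one is W ⇒ L
(3,8): moves to (1,8)(W), (0,8)(W), (3,3)(W); every one is W ⇒ L
(3,9): moves to (1,9)(W), (0,9)(W), (3,4)(W); every one is W ⇒ L
(7,0): moves to (5,0)(W), (4,0)(W), (2,0)(W); every one is W ⇒ L
(7,1): moves to (5,1)(W), (4,1)(W), (2,1)(W); every one is W ⇒ L
(7,2): moves to (5,2)(W), (4,2)(W), (2,2)(W); every one is W ⇒ L
(7,3): moves to (5,3)(W), (4,3)(W), (2,3)(W); every one is W ⇒ L
(7,4): moves to (5,4)(W), (4,4)(W), (2,4)(W); every one is W ⇒ L
Every other cell has at least one move into one of the L cells above, so it is W.
L cells per row: a=0: 5, a=1: 5, a=2: 5, a=3: 5, a=4: 0, a=5: 0, a=6: 0, a=7: 5; total 25.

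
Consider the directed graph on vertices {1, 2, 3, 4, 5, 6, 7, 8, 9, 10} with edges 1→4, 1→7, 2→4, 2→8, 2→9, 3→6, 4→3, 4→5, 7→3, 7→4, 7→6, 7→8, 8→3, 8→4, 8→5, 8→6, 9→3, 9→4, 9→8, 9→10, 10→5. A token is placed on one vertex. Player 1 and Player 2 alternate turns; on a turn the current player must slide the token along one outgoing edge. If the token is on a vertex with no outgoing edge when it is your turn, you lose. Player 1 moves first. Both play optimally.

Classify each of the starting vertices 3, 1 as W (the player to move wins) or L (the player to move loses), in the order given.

Classify positions by backward induction: terminal positions (no move available) are L. From any other position, the mover wins iff some move reaches an L.
Every edge goes from a vertex to one that appears earlier in the order 5, 6, 3, 4, 8, 10, 7, 9, 1, 2, so processing vertices in that order labels each vertex after all of its successors.
5: no outgoing edge → L
6: no outgoing edge → L
3: W (go to 6, an L position)
4: W (go to 5, an L position)
8: W (go to 6, an L position)
10: W (go to 5, an L position)
7: W (go to 6, an L position)
9: L (options 10(W), 8(W), 4(W), 3(W) are all W)
1: L (options 7(W), 4(W) are all W)
2: W (go to 9, an L position)

3: W, 1: L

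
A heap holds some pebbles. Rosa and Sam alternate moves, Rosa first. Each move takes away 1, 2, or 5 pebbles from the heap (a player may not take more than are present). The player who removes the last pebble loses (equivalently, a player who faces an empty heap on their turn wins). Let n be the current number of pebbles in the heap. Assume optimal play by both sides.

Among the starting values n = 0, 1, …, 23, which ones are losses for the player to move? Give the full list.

Classify positions by backward induction: terminal positions (no move available) are W. From any other position, the mover wins iff some move reaches an L.
n=0: no move; the opponent has just taken the last pebble and therefore loses → W
n=1: →0(W) only, which is W, so L
n=2: →1(L), so W
n=3: →1(L), so W
n=4: →3(W), 2(W) — all W, so L
n=5: →4(L), so W
n=6: →4(L), so W
n=7: →6(W), 5(W), 2(W) — all W, so L
n=8: →7(L), so W
n=9: →7(L), so W
n=10: →9(W), 8(W), 5(W) — all W, so L
n=11: →10(L), so W
n=12: →10(L), so W
n=13: →12(W), 11(W), 8(W) — all W, so L
n=14: →13(L), so W
n=15: →13(L), so W
n=16: →15(W), 14(W), 11(W) — all W, so L
n=17: →16(L), so W
n=18: →16(L), so W
n=19: →18(W), 17(W), 14(W) — all W, so L
n=20: →19(L), so W
n=21: →19(L), so W
n=22: →21(W), 20(W), 17(W) — all W, so L
n=23: →22(L), so W
Reading off the rows marked L gives the requested list; there are 8 such values of n.

1, 4, 7, 10, 13, 16, 19, 22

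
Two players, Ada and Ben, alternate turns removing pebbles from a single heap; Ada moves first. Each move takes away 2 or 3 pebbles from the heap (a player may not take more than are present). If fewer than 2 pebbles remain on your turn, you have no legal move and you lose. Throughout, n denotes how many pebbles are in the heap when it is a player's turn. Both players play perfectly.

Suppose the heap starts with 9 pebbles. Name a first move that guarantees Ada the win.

Use the standard recursion: the mover loses at a terminal position; elsewhere, the mover wins exactly when some move hands the opponent an L position.
n=0: no move → L
n=1: no move → L
n=2: W (go to 0, an L position)
n=3: W (go to 1, an L position)
n=4: W (go to 1, an L position)
n=5: L (options 3(W), 2(W) are all W)
n=6: L (options 4(W), 3(W) are all W)
n=7: W (go to 5, an L position)
n=8: W (go to 6, an L position)
n=9: W (go to 6, an L position)
From 9, the L positions reachable in one move are: 6.

Remove 3, leaving 6.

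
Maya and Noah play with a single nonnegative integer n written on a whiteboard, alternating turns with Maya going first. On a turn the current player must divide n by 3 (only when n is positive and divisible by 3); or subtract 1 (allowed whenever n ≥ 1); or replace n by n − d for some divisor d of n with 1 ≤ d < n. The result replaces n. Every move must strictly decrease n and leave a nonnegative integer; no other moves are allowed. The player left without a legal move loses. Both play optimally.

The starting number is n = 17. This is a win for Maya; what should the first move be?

Move to 16.

Classify positions by backward induction: terminal positions (no move available) are L. From any other position, the mover wins iff some move reaches an L.
n=0: no move → L
n=1: reaches L-position 0 → W
n=2: only reaches 1(W), which is W → L
n=3: reaches L-position 2 → W
n=4: reaches L-position 2 → W
n=5: only reaches 4(W), which is W → L
n=6: reaches L-position 2 → W
n=7: only reaches 6(W), which is W → L
n=8: reaches L-position 7 → W
n=9: only reaches 3(W), 6(W), 8(W), all W → L
n=10: reaches L-position 5 → W
n=11: only reaches 10(W), which is W → L
n=12: reaches L-position 9 → W
n=13: only reaches 12(W), which is W → L
n=14: reaches L-position 7 → W
n=15: reaches L-position 5 → W
n=16: only reaches 8(W), 12(W), 14(W), 15(W), all W → L
n=17: reaches L-position 16 → W
From 17, the L positions reachable in one move are: 16.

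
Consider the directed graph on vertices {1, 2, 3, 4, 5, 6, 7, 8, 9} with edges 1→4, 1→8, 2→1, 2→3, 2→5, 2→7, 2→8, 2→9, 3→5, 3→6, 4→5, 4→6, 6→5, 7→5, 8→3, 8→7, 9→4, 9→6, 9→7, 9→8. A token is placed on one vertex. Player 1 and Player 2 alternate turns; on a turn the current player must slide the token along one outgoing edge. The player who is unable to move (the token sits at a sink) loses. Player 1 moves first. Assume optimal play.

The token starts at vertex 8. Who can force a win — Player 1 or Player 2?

Classify positions by backward induction: terminal positions (no move available) are L. From any other position, the mover wins iff some move reaches an L.
Every edge goes from a vertex to one that appears earlier in the order 5, 6, 3, 7, 4, 8, 9, 1, 2, so processing vertices in that order labels each vertex after all of its successors.
5: no outgoing edge → L
6: reaches L-position 5 → W
3: reaches L-position 5 → W
7: reaches L-position 5 → W
4: reaches L-position 5 → W
8: only reaches 7(W), 3(W), all W → L
9: reaches L-position 8 → W
1: reaches L-position 8 → W
2: reaches L-position 8 → W
Every move from 8 reaches a W position, so the mover loses.

Player 2 wins.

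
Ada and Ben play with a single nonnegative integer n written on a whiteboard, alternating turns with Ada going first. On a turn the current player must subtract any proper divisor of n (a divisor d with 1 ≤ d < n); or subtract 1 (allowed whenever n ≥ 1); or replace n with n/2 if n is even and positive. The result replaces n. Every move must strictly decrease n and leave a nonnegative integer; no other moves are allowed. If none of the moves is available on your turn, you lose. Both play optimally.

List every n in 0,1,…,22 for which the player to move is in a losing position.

0, 2, 5, 7, 9, 11, 13, 15, 17, 19, 21

Label each position W (a win for the player to move) or L (a loss). A position with no legal move is L; any other position is W exactly when some move reaches an L, and L when every move reaches a W.
n=0: no move → L
n=1: W (go to 0, an L position)
n=2: L (sole option 1(W) is W)
n=3: W (go to 2, an L position)
n=4: W (go to 2, an L position)
n=5: L (sole option 4(W) is W)
n=6: W (go to 5, an L position)
n=7: L (sole option 6(W) is W)
n=8: W (go to 7, an L position)
n=9: L (options 6(W), 8(W) are all W)
n=10: W (go to 5, an L position)
n=11: L (sole option 10(W) is W)
n=12: W (go to 9, an L position)
n=13: L (sole option 12(W) is W)
n=14: W (go to 7, an L position)
n=15: L (options 10(W), 12(W), 14(W) are all W)
n=16: W (go to 15, an L position)
n=17: L (sole option 16(W) is W)
n=18: W (go to 9, an L position)
n=19: L (sole option 18(W) is W)
n=20: W (go to 15, an L position)
n=21: L (options 14(W), 18(W), 20(W) are all W)
n=22: W (go to 11, an L position)
The losing starting values of n are exactly the entries labelled L in this table (11 of them).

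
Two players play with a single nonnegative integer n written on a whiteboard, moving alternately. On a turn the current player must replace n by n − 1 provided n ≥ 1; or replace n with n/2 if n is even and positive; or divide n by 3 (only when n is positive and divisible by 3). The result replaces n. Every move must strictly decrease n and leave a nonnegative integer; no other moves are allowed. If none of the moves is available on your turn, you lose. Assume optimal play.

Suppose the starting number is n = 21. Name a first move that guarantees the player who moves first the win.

Build the W/L table. Terminal = L. A non-terminal position is W if it has a move to some L; otherwise it is L.
n=0: no move → L
n=1: W (go to 0, an L position)
n=2: L (sole option 1(W) is W)
n=3: W (go to 2, an L position)
n=4: W (go to 2, an L position)
n=5: L (sole option 4(W) is W)
n=6: W (go to 2, an L position)
n=7: L (sole option 6(W) is W)
n=8: W (go to 7, an L position)
n=9: L (options 3(W), 8(W) are all W)
n=10: W (go to 5, an L position)
n=11: L (sole option 10(W) is W)
n=12: W (go to 11, an L position)
n=13: L (sole option 12(W) is W)
n=14: W (go to 7, an L position)
n=15: W (go to 5, an L position)
n=16: L (options 8(W), 15(W) are all W)
n=17: W (go to 16, an L position)
n=18: W (go to 9, an L position)
n=19: L (sole option 18(W) is W)
n=20: W (go to 19, an L position)
n=21: W (go to 7, an L position)
From 21, the L positions reachable in one move are: 7.

Move to 7.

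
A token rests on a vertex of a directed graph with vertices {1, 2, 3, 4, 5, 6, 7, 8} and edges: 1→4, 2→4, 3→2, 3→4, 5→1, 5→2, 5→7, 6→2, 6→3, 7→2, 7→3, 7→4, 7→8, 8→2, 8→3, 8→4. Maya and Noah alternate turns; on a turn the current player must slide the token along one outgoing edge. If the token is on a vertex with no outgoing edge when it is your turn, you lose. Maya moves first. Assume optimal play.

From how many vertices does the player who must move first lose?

Work bottom-up. With no move the player to move loses. Otherwise the position is W if at least one move leads to an L position for the opponent, and L if every move leads to a W.
Every edge goes from a vertex to one that appears earlier in the order 4, 2, 3, 8, 7, 6, 1, 5, so processing vertices in that order labels each vertex after all of its successors.
4: no outgoing edge → L
2: →4(L), so W
3: →4(L), so W
8: →4(L), so W
7: →4(L), so W
6: →3(W), 2(W) — all W, so L
1: →4(L), so W
5: →1(W), 7(W), 2(W) — all W, so L
The L vertices are 4, 5, 6; that is 3 in all.

3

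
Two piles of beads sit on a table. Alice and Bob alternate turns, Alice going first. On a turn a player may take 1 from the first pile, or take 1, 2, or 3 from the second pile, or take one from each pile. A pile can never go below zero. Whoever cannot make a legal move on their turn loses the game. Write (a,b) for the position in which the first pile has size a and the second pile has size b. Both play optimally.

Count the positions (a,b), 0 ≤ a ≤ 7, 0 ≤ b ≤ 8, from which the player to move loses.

20

Classify positions by backward induction: terminal positions (no move available) are L. From any other position, the mover wins iff some move reaches an L.
Every move lowers a or b (never raises either), so fill the grid row by row in increasing a, and left to right within a row: each cell's successors are then already labelled.
      b=0  b=1  b=2  b=3  b=4  b=5  b=6  b=7  b=8
a=0:    L    W    W    W    L    W    W    W    L
a=1:    W    W    L    W    W    W    L    W    W
a=2:    L    W    W    W    L    W    W    W    L
a=3:    W    W    L    W    W    W    L    W    W
a=4:    L    W    W    W    L    W    W    W    L
a=5:    W    W    L    W    W    W    L    W    W
a=6:    L    W    W    W    L    W    W    W    L
a=7:    W    W    L    W    W    W    L    W    W
Cells with no legal move (terminal, hence L): (0,0).
The remaining L cells, each justified by listing all of its moves:
(0,4): moves to (0,3)(W), (0,2)(W), (0,1)(W); every one is W ⇒ L
(0,8): moves to (0,7)(W), (0,6)(W), (0,5)(W); every one is W ⇒ L
(1,2): moves to (0,2)(W), (1,1)(W), (1,0)(W), (0,1)(W); every one is W ⇒ L
(1,6): moves to (0,6)(W), (1,5)(W), (1,4)(W), (1,3)(W), (0,5)(W); every one is W ⇒ L
(2,0): the only move is to (1,0)(W), a W ⇒ L
(2,4): moves to (1,4)(W), (2,3)(W), (2,2)(W), (2,1)(W), (1,3)(W); every one is W ⇒ L
(2,8): moves to (1,8)(W), (2,7)(W), (2,6)(W), (2,5)(W), (1,7)(W); every one is W ⇒ L
(3,2): moves to (2,2)(W), (3,1)(W), (3,0)(W), (2,1)(W); every one is W ⇒ L
(3,6): moves to (2,6)(W), (3,5)(W), (3,4)(W), (3,3)(W), (2,5)(W); every one is W ⇒ L
(4,0): the only move is to (3,0)(W), a W ⇒ L
(4,4): moves to (3,4)(W), (4,3)(W), (4,2)(W), (4,1)(W), (3,3)(W); every one is W ⇒ L
(4,8): moves to (3,8)(W), (4,7)(W), (4,6)(W), (4,5)(W), (3,7)(W); every one is W ⇒ L
(5,2): moves to (4,2)(W), (5,1)(W), (5,0)(W), (4,1)(W); every one is W ⇒ L
(5,6): moves to (4,6)(W), (5,5)(W), (5,4)(W), (5,3)(W), (4,5)(W); every one is W ⇒ L
(6,0): the only move is to (5,0)(W), a W ⇒ L
(6,4): moves to (5,4)(W), (6,3)(W), (6,2)(W), (6,1)(W), (5,3)(W); every one is W ⇒ L
(6,8): moves to (5,8)(W), (6,7)(W), (6,6)(W), (6,5)(W), (5,7)(W); every one is W ⇒ L
(7,2): moves to (6,2)(W), (7,1)(W), (7,0)(W), (6,1)(W); every one is W ⇒ L
(7,6): moves to (6,6)(W), (7,5)(W), (7,4)(W), (7,3)(W), (6,5)(W); every one is W ⇒ L
Every other cell has at least one move into one of the L cells above, so it is W.
L cells per row: a=0: 3, a=1: 2, a=2: 3, a=3: 2, a=4: 3, a=5: 2, a=6: 3, a=7: 2; total 20.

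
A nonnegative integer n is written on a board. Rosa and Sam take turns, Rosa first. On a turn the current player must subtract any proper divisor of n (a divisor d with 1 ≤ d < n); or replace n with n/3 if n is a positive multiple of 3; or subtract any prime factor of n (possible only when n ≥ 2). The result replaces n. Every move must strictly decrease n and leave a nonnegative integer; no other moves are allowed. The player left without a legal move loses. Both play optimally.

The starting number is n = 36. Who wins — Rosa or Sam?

Rosa wins.

Classify positions by backward induction: terminal positions (no move available) are L. From any other position, the mover wins iff some move reaches an L.
n=0: no move → L
n=1: no move → L
n=2: W (go to 0, an L position)
n=3: W (go to 0, an L position)
n=4: L (options 2(W), 3(W) are all W)
n=5: W (go to 0, an L position)
n=6: W (go to 4, an L position)
n=7: W (go to 0, an L position)
n=8: W (go to 4, an L position)
n=9: L (options 3(W), 6(W), 8(W) are all W)
n=10: W (go to 9, an L position)
n=11: W (go to 0, an L position)
n=12: W (go to 4, an L position)
n=13: W (go to 0, an L position)
n=14: L (options 7(W), 12(W), 13(W) are all W)
n=15: W (go to 14, an L position)
n=16: W (go to 14, an L position)
n=17: W (go to 0, an L position)
n=18: W (go to 9, an L position)
n=19: W (go to 0, an L position)
n=20: L (options 10(W), 15(W), 16(W), 18(W), 19(W) are all W)
n=21: W (go to 14, an L position)
n=22: W (go to 20, an L position)
n=23: W (go to 0, an L position)
n=24: W (go to 20, an L position)
n=25: W (go to 20, an L position)
n=26: L (options 13(W), 24(W), 25(W) are all W)
n=27: W (go to 9, an L position)
n=28: W (go to 14, an L position)
n=29: W (go to 0, an L position)
n=30: W (go to 20, an L position)
n=31: W (go to 0, an L position)
n=32: L (options 16(W), 24(W), 28(W), 30(W), 31(W) are all W)
n=33: W (go to 32, an L position)
n=34: W (go to 32, an L position)
n=35: L (options 28(W), 30(W), 34(W) are all W)
n=36: W (go to 32, an L position)
From 36 Rosa can move to 32, reaching an L position.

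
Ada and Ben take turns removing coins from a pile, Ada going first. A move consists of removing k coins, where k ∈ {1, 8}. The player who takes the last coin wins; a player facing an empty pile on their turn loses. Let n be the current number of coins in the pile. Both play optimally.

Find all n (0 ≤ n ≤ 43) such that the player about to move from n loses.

0, 2, 4, 6, 9, 11, 13, 15, 18, 20, 22, 24, 27, 29, 31, 33, 36, 38, 40, 42

Positions with no move are L. A position that does have a move is losing for the player to move precisely when every available move leads to a winning position for the opponent. Fill in the labels:
n=0: no move → L
n=1: W (go to 0, an L position)
n=2: L (sole option 1(W) is W)
n=3: W (go to 2, an L position)
n=4: L (sole option 3(W) is W)
n=5: W (go to 4, an L position)
n=6: L (sole option 5(W) is W)
n=7: W (go to 6, an L position)
n=8: W (go to 0, an L position)
n=9: L (options 8(W), 1(W) are all W)
n=10: W (go to 9, an L position)
n=11: L (options 10(W), 3(W) are all W)
n=12: W (go to 11, an L position)
n=13: L (options 12(W), 5(W) are all W)
n=14: W (go to 13, an L position)
n=15: L (options 14(W), 7(W) are all W)
n=16: W (go to 15, an L position)
n=17: W (go to 9, an L position)
n=18: L (options 17(W), 10(W) are all W)
n=19: W (go to 18, an L position)
n=20: L (options 19(W), 12(W) are all W)
n=21: W (go to 20, an L position)
n=22: L (options 21(W), 14(W) are all W)
n=23: W (go to 22, an L position)
n=24: L (options 23(W), 16(W) are all W)
n=25: W (go to 24, an L position)
n=26: W (go to 18, an L position)
n=27: L (options 26(W), 19(W) are all W)
n=28: W (go to 27, an L position)
n=29: L (options 28(W), 21(W) are all W)
n=30: W (go to 29, an L position)
n=31: L (options 30(W), 23(W) are all W)
n=32: W (go to 31, an L position)
n=33: L (options 32(W), 25(W) are all W)
n=34: W (go to 33, an L position)
n=35: W (go to 27, an L position)
n=36: L (options 35(W), 28(W) are all W)
n=37: W (go to 36, an L position)
n=38: L (options 37(W), 30(W) are all W)
n=39: W (go to 38, an L position)
n=40: L (options 39(W), 32(W) are all W)
n=41: W (go to 40, an L position)
n=42: L (options 41(W), 34(W) are all W)
n=43: W (go to 42, an L position)
The losing starting values of n are exactly the entries labelled L in this table (20 of them).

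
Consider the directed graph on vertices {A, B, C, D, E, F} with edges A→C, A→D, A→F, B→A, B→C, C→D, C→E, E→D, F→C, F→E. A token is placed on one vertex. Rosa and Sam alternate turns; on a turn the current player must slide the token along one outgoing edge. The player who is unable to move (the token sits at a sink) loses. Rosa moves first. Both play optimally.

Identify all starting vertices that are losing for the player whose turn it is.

Positions with no move are L. A position that does have a move is losing for the player to move precisely when every available move leads to a winning position for the opponent. Fill in the labels:
Every edge goes from a vertex to one that appears earlier in the order D, E, C, F, A, B, so processing vertices in that order labels each vertex after all of its successors.
D: no outgoing edge → L
E: W (go to D, an L position)
C: W (go to D, an L position)
F: L (options C(W), E(W) are all W)
A: W (go to F, an L position)
B: L (options A(W), C(W) are all W)
Reading off the rows marked L gives the requested list; there are 3 such vertices.

B, D, F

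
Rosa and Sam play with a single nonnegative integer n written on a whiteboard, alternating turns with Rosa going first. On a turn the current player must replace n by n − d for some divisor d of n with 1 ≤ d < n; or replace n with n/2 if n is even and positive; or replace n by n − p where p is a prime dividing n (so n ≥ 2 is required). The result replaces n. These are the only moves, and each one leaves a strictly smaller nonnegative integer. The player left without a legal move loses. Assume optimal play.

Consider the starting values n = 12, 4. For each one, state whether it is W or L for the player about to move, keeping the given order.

Use the standard recursion: the mover loses at a terminal position; elsewhere, the mover wins exactly when some move hands the opponent an L position.
n=0: no move → L
n=1: no move → L
n=2: reaches L-position 0 → W
n=3: reaches L-position 0 → W
n=4: only reaches 2(W), 3(W), all W → L
n=5: reaches L-position 0 → W
n=6: reaches L-position 4 → W
n=7: reaches L-position 0 → W
n=8: reaches L-position 4 → W
n=9: only reaches 6(W), 8(W), all W → L
n=10: reaches L-position 9 → W
n=11: reaches L-position 0 → W
n=12: reaches L-position 9 → W

12: W, 4: L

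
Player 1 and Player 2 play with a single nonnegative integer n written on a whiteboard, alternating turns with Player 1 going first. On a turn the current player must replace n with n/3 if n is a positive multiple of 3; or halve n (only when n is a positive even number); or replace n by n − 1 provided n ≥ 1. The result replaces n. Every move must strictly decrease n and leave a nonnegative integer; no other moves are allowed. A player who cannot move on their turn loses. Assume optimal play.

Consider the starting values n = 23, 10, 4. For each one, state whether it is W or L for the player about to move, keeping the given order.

Compute win/loss labels from the base case upward. A position with no move is L. Any other position is W if it can reach an L in one move, else L.
n=0: no move → L
n=1: →0(L), so W
n=2: →1(W) only, which is W, so L
n=3: →2(L), so W
n=4: →2(L), so W
n=5: →4(W) only, which is W, so L
n=6: →2(L), so W
n=7: →6(W) only, which is W, so L
n=8: →7(L), so W
n=9: →3(W), 8(W) — all W, so L
n=10: →5(L), so W
n=11: →10(W) only, which is W, so L
n=12: →11(L), so W
n=13: →12(W) only, which is W, so L
n=14: →7(L), so W
n=15: →5(L), so W
n=16: →8(W), 15(W) — all W, so L
n=17: →16(L), so W
n=18: →9(L), so W
n=19: →18(W) only, which is W, so L
n=20: →19(L), so W
n=21: →7(L), so W
n=22: →11(L), so W
n=23: →22(W) only, which is W, so L

23: L, 10: W, 4: W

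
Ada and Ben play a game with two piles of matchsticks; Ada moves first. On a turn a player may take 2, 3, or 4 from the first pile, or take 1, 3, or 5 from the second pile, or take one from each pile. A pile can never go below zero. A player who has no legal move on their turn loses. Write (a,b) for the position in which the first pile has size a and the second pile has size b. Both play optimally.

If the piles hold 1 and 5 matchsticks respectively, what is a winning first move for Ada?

Positions with no move are L. A position that does have a move is losing for the player to move precisely when every available move leads to a winning position for the opponent. Fill in the labels:
No move ever increases a pile, so every position that can arise here has a ≤ 1 and b ≤ 5; it is enough to label the cells with 0 ≤ a ≤ 1 and 0 ≤ b ≤ 5.
Every move lowers a or b (never raises either), so fill the grid row by row in increasing a, and left to right within a row: each cell's successors are then already labelled.
      b=0  b=1  b=2  b=3  b=4  b=5
a=0:    L    W    L    W    L    W
a=1:    L    W    L    W    L    W
Cells with no legal move (terminal, hence L): (0,0), (1,0).
The remaining L cells, each justified by listing all of its moves:
(0,2): →(0,1)(W) only, which is W, so L
(0,4): →(0,3)(W), (0,1)(W) — all W, so L
(1,2): →(1,1)(W), (0,1)(W) — all W, so L
(1,4): →(1,3)(W), (1,1)(W), (0,3)(W) — all W, so L
Every other cell has at least one move into one of the L cells above, so it is W.
From (1,5), the L positions reachable in one move are: (1,4), (1,2), (1,0), (0,4). Any move reaching one of these is winning.

Move to (1,4).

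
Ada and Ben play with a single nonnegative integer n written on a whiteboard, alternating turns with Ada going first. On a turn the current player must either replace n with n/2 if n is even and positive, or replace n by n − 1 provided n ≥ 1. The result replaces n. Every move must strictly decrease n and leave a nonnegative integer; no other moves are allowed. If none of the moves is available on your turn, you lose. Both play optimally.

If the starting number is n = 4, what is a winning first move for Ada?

Move to 2.

Label each position W (a win for the player to move) or L (a loss). A position with no legal move is L; any other position is W exactly when some move reaches an L, and L when every move reaches a W.
n=0: no move → L
n=1: reaches L-position 0 → W
n=2: only reaches 1(W), which is W → L
n=3: reaches L-position 2 → W
n=4: reaches L-position 2 → W
From 4, the L positions reachable in one move are: 2.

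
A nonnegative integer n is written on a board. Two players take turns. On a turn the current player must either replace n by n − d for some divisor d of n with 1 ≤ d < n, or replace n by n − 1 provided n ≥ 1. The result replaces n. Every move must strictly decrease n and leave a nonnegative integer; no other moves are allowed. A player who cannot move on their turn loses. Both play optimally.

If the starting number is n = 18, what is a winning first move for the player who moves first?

Compute win/loss labels from the base case upward. A position with no move is L. Any other position is W if it can reach an L in one move, else L.
n=0: no move → L
n=1: can move to 0, which is L ⇒ W
n=2: the only move is to 1(W), a W ⇒ L
n=3: can move to 2, which is L ⇒ W
n=4: can move to 2, which is L ⇒ W
n=5: the only move is to 4(W), a W ⇒ L
n=6: can move to 5, which is L ⇒ W
n=7: the only move is to 6(W), a W ⇒ L
n=8: can move to 7, which is L ⇒ W
n=9: moves to 6(W), 8(W); every one is W ⇒ L
n=10: can move to 5, which is L ⇒ W
n=11: the only move is to 10(W), a W ⇒ L
n=12: can move to 9, which is L ⇒ W
n=13: the only move is to 12(W), a W ⇒ L
n=14: can move to 7, which is L ⇒ W
n=15: moves to 10(W), 12(W), 14(W); every one is W ⇒ L
n=16: can move to 15, which is L ⇒ W
n=17: the only move is to 16(W), a W ⇒ L
n=18: can move to 9, which is L ⇒ W
From 18, the L positions reachable in one move are: 9, 15, 17. Any move reaching one of these is winning.

Move to 9.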